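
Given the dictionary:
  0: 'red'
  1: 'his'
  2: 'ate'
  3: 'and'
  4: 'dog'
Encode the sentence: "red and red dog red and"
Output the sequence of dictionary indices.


Look up each word in the dictionary:
  'red' -> 0
  'and' -> 3
  'red' -> 0
  'dog' -> 4
  'red' -> 0
  'and' -> 3

Encoded: [0, 3, 0, 4, 0, 3]


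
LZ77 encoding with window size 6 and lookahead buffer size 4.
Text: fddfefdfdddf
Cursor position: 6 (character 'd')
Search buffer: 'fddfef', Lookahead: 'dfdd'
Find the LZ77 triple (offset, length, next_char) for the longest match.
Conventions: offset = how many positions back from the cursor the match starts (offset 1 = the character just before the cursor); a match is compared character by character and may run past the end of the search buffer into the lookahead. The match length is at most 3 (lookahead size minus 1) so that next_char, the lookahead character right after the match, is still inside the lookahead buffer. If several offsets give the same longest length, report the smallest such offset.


Try each offset into the search buffer:
  offset=1 (pos 5, char 'f'): match length 0
  offset=2 (pos 4, char 'e'): match length 0
  offset=3 (pos 3, char 'f'): match length 0
  offset=4 (pos 2, char 'd'): match length 2
  offset=5 (pos 1, char 'd'): match length 1
  offset=6 (pos 0, char 'f'): match length 0
Longest match has length 2 at offset 4.
next_char = character at position 6 + 2 = 8 -> 'd'

Best match: offset=4, length=2 (matching 'df' starting at position 2)
LZ77 triple: (4, 2, 'd')


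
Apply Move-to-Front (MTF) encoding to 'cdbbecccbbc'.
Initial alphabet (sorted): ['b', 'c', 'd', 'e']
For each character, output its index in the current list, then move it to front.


MTF encoding:
'c': index 1 in ['b', 'c', 'd', 'e'] -> ['c', 'b', 'd', 'e']
'd': index 2 in ['c', 'b', 'd', 'e'] -> ['d', 'c', 'b', 'e']
'b': index 2 in ['d', 'c', 'b', 'e'] -> ['b', 'd', 'c', 'e']
'b': index 0 in ['b', 'd', 'c', 'e'] -> ['b', 'd', 'c', 'e']
'e': index 3 in ['b', 'd', 'c', 'e'] -> ['e', 'b', 'd', 'c']
'c': index 3 in ['e', 'b', 'd', 'c'] -> ['c', 'e', 'b', 'd']
'c': index 0 in ['c', 'e', 'b', 'd'] -> ['c', 'e', 'b', 'd']
'c': index 0 in ['c', 'e', 'b', 'd'] -> ['c', 'e', 'b', 'd']
'b': index 2 in ['c', 'e', 'b', 'd'] -> ['b', 'c', 'e', 'd']
'b': index 0 in ['b', 'c', 'e', 'd'] -> ['b', 'c', 'e', 'd']
'c': index 1 in ['b', 'c', 'e', 'd'] -> ['c', 'b', 'e', 'd']


Output: [1, 2, 2, 0, 3, 3, 0, 0, 2, 0, 1]


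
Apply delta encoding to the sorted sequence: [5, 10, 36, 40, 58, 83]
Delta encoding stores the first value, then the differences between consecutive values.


First value: 5
Deltas:
  10 - 5 = 5
  36 - 10 = 26
  40 - 36 = 4
  58 - 40 = 18
  83 - 58 = 25


Delta encoded: [5, 5, 26, 4, 18, 25]


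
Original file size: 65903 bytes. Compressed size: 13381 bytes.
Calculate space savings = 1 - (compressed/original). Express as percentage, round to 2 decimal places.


ratio = compressed/original = 13381/65903 = 0.203041
savings = 1 - ratio = 1 - 0.203041 = 0.796959
as a percentage: 0.796959 * 100 = 79.7%

Space savings = 1 - 13381/65903 = 79.7%


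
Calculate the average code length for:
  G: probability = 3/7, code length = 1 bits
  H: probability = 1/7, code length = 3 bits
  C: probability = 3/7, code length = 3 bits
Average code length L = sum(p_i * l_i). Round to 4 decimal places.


Weighted contributions p_i * l_i:
  G: (3/7) * 1 = 3/7
  H: (1/7) * 3 = 3/7
  C: (3/7) * 3 = 9/7
Sum = (3 + 3 + 9)/7 = 15/7

L = 15/7 = 2.1429 bits/symbol


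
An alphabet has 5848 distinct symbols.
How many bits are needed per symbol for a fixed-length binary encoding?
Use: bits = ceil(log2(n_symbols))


log2(5848) = 12.5137
Bracket: 2^12 = 4096 < 5848 <= 2^13 = 8192
So ceil(log2(5848)) = 13

bits = ceil(log2(5848)) = ceil(12.5137) = 13 bits


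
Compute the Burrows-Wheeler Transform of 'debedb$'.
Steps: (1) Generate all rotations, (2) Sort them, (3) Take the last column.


Rotations (sorted):
  0: $debedb -> last char: b
  1: b$debed -> last char: d
  2: bedb$de -> last char: e
  3: db$debe -> last char: e
  4: debedb$ -> last char: $
  5: ebedb$d -> last char: d
  6: edb$deb -> last char: b


BWT = bdee$db


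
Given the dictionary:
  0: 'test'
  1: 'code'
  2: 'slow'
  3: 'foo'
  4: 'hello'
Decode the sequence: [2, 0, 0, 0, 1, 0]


Look up each index in the dictionary:
  2 -> 'slow'
  0 -> 'test'
  0 -> 'test'
  0 -> 'test'
  1 -> 'code'
  0 -> 'test'

Decoded: "slow test test test code test"


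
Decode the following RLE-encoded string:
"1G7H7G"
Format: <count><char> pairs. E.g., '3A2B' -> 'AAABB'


Expanding each <count><char> pair:
  1G -> 'G'
  7H -> 'HHHHHHH'
  7G -> 'GGGGGGG'

Decoded = GHHHHHHHGGGGGGG


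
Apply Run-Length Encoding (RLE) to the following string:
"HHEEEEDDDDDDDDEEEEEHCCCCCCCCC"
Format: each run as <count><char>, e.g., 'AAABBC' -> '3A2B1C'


Scanning runs left to right:
  i=0: run of 'H' x 2 -> '2H'
  i=2: run of 'E' x 4 -> '4E'
  i=6: run of 'D' x 8 -> '8D'
  i=14: run of 'E' x 5 -> '5E'
  i=19: run of 'H' x 1 -> '1H'
  i=20: run of 'C' x 9 -> '9C'

RLE = 2H4E8D5E1H9C


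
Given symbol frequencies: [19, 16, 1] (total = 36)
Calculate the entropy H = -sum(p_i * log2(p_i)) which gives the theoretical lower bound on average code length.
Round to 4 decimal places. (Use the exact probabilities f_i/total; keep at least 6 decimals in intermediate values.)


Per-symbol terms -p_i * log2(p_i) with p_i = f_i/36:
  p = 19/36 = 0.527778: log2(p) = -0.921997, -p*log2(p) = 0.486610
  p = 16/36 = 0.444444: log2(p) = -1.169925, -p*log2(p) = 0.519967
  p = 1/36 = 0.027778: log2(p) = -5.169925, -p*log2(p) = 0.143609
H = 0.486610 + 0.519967 + 0.143609 = 1.150186

H = 1.1502 bits/symbol


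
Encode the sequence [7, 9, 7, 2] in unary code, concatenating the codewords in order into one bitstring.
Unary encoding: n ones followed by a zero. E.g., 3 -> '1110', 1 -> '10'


Encode each number as n ones followed by a terminating 0:
  7 -> 11111110 (8 bits)
  9 -> 1111111110 (10 bits)
  7 -> 11111110 (8 bits)
  2 -> 110 (3 bits)
Total length = 8 + 10 + 8 + 3 = 29 bits.

Unary([7, 9, 7, 2]) = 11111110111111111011111110110 (29 bits)


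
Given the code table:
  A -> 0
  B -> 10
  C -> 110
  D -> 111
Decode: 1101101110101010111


Decoding:
110 -> C
110 -> C
111 -> D
0 -> A
10 -> B
10 -> B
10 -> B
111 -> D


Result: CCDABBBD


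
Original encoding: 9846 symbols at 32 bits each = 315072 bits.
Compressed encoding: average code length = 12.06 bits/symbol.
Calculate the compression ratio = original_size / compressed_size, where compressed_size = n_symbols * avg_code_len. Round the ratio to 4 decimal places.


original_size = n_symbols * orig_bits = 9846 * 32 = 315072 bits
compressed_size = n_symbols * avg_code_len = 9846 * 12.06 = 118742.76 bits
ratio = original_size / compressed_size = 315072 / 118742.76 = 2.6534

Compression ratio = 2.6534


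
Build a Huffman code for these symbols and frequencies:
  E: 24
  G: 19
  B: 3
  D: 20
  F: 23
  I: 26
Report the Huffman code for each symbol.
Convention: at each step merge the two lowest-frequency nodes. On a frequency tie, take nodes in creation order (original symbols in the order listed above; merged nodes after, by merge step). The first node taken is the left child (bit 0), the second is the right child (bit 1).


Huffman tree construction:
Step 1: Merge B(3) + G(19) = 22
Step 2: Merge D(20) + (B+G)(22) = 42
Step 3: Merge F(23) + E(24) = 47
Step 4: Merge I(26) + (D+(B+G))(42) = 68
Step 5: Merge (F+E)(47) + (I+(D+(B+G)))(68) = 115
Read each symbol's code off the tree from the root (left child = 0, right child = 1).

Codes:
  E: 01 (length 2)
  G: 1111 (length 4)
  B: 1110 (length 4)
  D: 110 (length 3)
  F: 00 (length 2)
  I: 10 (length 2)
Average code length: 294/115 = 2.5565 bits/symbol


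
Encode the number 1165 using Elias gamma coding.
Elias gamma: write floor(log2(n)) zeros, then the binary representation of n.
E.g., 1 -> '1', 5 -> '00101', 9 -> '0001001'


num_bits = floor(log2(1165)) + 1 = 11
leading_zeros = num_bits - 1 = 10
binary(1165) = 10010001101

Elias gamma(1165) = '0000000000' + '10010001101' = 000000000010010001101 (21 bits)


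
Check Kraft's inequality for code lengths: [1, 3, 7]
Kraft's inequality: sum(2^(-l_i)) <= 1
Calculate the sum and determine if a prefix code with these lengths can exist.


Sum = 2^(-1) + 2^(-3) + 2^(-7)
    = 0.5 + 0.125 + 0.0078125
    = 81/128 = 0.6328125
Since 0.6328125 <= 1, Kraft's inequality IS satisfied.
A prefix code with these lengths CAN exist.

Kraft sum = 0.6328125. Satisfied.


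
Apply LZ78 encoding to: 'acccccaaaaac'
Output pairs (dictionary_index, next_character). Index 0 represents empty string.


LZ78 encoding steps:
Dictionary: {0: ''}
Step 1: w='' (idx 0), next='a' -> output (0, 'a'), add 'a' as idx 1
Step 2: w='' (idx 0), next='c' -> output (0, 'c'), add 'c' as idx 2
Step 3: w='c' (idx 2), next='c' -> output (2, 'c'), add 'cc' as idx 3
Step 4: w='cc' (idx 3), next='a' -> output (3, 'a'), add 'cca' as idx 4
Step 5: w='a' (idx 1), next='a' -> output (1, 'a'), add 'aa' as idx 5
Step 6: w='aa' (idx 5), next='c' -> output (5, 'c'), add 'aac' as idx 6


Encoded: [(0, 'a'), (0, 'c'), (2, 'c'), (3, 'a'), (1, 'a'), (5, 'c')]


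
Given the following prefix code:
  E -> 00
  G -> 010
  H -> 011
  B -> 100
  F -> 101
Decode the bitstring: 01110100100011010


Decoding step by step:
Bits 011 -> H
Bits 101 -> F
Bits 00 -> E
Bits 100 -> B
Bits 011 -> H
Bits 010 -> G


Decoded message: HFEBHG


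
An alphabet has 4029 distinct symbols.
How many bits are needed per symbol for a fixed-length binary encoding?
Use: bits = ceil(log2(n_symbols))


log2(4029) = 11.9762
Bracket: 2^11 = 2048 < 4029 <= 2^12 = 4096
So ceil(log2(4029)) = 12

bits = ceil(log2(4029)) = ceil(11.9762) = 12 bits


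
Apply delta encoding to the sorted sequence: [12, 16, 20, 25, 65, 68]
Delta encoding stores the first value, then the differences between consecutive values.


First value: 12
Deltas:
  16 - 12 = 4
  20 - 16 = 4
  25 - 20 = 5
  65 - 25 = 40
  68 - 65 = 3


Delta encoded: [12, 4, 4, 5, 40, 3]


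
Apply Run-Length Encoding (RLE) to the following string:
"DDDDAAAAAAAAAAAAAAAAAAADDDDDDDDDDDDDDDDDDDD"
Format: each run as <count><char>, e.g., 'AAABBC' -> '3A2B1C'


Scanning runs left to right:
  i=0: run of 'D' x 4 -> '4D'
  i=4: run of 'A' x 19 -> '19A'
  i=23: run of 'D' x 20 -> '20D'

RLE = 4D19A20D


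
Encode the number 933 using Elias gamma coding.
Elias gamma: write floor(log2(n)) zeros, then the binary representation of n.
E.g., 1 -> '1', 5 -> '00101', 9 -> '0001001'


num_bits = floor(log2(933)) + 1 = 10
leading_zeros = num_bits - 1 = 9
binary(933) = 1110100101

Elias gamma(933) = '000000000' + '1110100101' = 0000000001110100101 (19 bits)


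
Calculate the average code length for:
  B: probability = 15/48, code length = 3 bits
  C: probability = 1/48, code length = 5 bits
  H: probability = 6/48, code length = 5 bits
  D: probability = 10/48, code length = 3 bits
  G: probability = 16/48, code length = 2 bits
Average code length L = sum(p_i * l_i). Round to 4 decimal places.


Weighted contributions p_i * l_i:
  B: (15/48) * 3 = 45/48
  C: (1/48) * 5 = 5/48
  H: (6/48) * 5 = 30/48
  D: (10/48) * 3 = 30/48
  G: (16/48) * 2 = 32/48
Sum = (45 + 5 + 30 + 30 + 32)/48 = 142/48

L = 142/48 = 2.9583 bits/symbol


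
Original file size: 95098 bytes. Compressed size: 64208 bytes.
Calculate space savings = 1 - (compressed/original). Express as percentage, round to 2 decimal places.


ratio = compressed/original = 64208/95098 = 0.675177
savings = 1 - ratio = 1 - 0.675177 = 0.324823
as a percentage: 0.324823 * 100 = 32.48%

Space savings = 1 - 64208/95098 = 32.48%


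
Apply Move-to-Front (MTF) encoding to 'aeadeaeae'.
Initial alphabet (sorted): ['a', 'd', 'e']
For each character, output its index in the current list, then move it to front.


MTF encoding:
'a': index 0 in ['a', 'd', 'e'] -> ['a', 'd', 'e']
'e': index 2 in ['a', 'd', 'e'] -> ['e', 'a', 'd']
'a': index 1 in ['e', 'a', 'd'] -> ['a', 'e', 'd']
'd': index 2 in ['a', 'e', 'd'] -> ['d', 'a', 'e']
'e': index 2 in ['d', 'a', 'e'] -> ['e', 'd', 'a']
'a': index 2 in ['e', 'd', 'a'] -> ['a', 'e', 'd']
'e': index 1 in ['a', 'e', 'd'] -> ['e', 'a', 'd']
'a': index 1 in ['e', 'a', 'd'] -> ['a', 'e', 'd']
'e': index 1 in ['a', 'e', 'd'] -> ['e', 'a', 'd']


Output: [0, 2, 1, 2, 2, 2, 1, 1, 1]


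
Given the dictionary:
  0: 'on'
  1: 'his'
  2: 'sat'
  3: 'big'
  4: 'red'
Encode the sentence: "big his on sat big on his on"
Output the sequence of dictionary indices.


Look up each word in the dictionary:
  'big' -> 3
  'his' -> 1
  'on' -> 0
  'sat' -> 2
  'big' -> 3
  'on' -> 0
  'his' -> 1
  'on' -> 0

Encoded: [3, 1, 0, 2, 3, 0, 1, 0]


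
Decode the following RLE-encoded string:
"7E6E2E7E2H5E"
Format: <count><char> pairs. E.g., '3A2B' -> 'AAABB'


Expanding each <count><char> pair:
  7E -> 'EEEEEEE'
  6E -> 'EEEEEE'
  2E -> 'EE'
  7E -> 'EEEEEEE'
  2H -> 'HH'
  5E -> 'EEEEE'

Decoded = EEEEEEEEEEEEEEEEEEEEEEHHEEEEE


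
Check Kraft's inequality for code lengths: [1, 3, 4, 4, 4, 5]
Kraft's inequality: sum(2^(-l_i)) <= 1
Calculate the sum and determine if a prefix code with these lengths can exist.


Sum = 2^(-1) + 2^(-3) + 2^(-4) + 2^(-4) + 2^(-4) + 2^(-5)
    = 0.5 + 0.125 + 0.0625 + 0.0625 + 0.0625 + 0.03125
    = 27/32 = 0.84375
Since 0.84375 <= 1, Kraft's inequality IS satisfied.
A prefix code with these lengths CAN exist.

Kraft sum = 0.84375. Satisfied.


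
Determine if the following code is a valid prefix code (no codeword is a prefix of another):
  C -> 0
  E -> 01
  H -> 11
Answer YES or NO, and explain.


Checking each pair (does one codeword prefix another?):
  C='0' vs E='01': prefix -- VIOLATION

NO -- this is NOT a valid prefix code. C (0) is a prefix of E (01).


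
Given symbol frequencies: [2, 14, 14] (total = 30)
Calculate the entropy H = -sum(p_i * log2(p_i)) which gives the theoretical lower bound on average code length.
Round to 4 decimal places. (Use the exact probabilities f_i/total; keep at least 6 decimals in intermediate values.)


Per-symbol terms -p_i * log2(p_i) with p_i = f_i/30:
  p = 2/30 = 0.066667: log2(p) = -3.906891, -p*log2(p) = 0.260459
  p = 14/30 = 0.466667: log2(p) = -1.099536, -p*log2(p) = 0.513117
  p = 14/30 = 0.466667: log2(p) = -1.099536, -p*log2(p) = 0.513117
H = 0.260459 + 0.513117 + 0.513117 = 1.286693

H = 1.2867 bits/symbol


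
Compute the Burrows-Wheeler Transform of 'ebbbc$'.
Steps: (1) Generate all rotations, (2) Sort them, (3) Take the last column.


Rotations (sorted):
  0: $ebbbc -> last char: c
  1: bbbc$e -> last char: e
  2: bbc$eb -> last char: b
  3: bc$ebb -> last char: b
  4: c$ebbb -> last char: b
  5: ebbbc$ -> last char: $


BWT = cebbb$


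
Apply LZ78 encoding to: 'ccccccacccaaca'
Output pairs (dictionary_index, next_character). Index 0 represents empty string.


LZ78 encoding steps:
Dictionary: {0: ''}
Step 1: w='' (idx 0), next='c' -> output (0, 'c'), add 'c' as idx 1
Step 2: w='c' (idx 1), next='c' -> output (1, 'c'), add 'cc' as idx 2
Step 3: w='cc' (idx 2), next='c' -> output (2, 'c'), add 'ccc' as idx 3
Step 4: w='' (idx 0), next='a' -> output (0, 'a'), add 'a' as idx 4
Step 5: w='ccc' (idx 3), next='a' -> output (3, 'a'), add 'ccca' as idx 5
Step 6: w='a' (idx 4), next='c' -> output (4, 'c'), add 'ac' as idx 6
Step 7: w='a' (idx 4), end of input -> output (4, '')


Encoded: [(0, 'c'), (1, 'c'), (2, 'c'), (0, 'a'), (3, 'a'), (4, 'c'), (4, '')]


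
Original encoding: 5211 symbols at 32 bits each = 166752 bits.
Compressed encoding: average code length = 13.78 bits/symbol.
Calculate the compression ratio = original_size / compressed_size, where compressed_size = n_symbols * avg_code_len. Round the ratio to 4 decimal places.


original_size = n_symbols * orig_bits = 5211 * 32 = 166752 bits
compressed_size = n_symbols * avg_code_len = 5211 * 13.78 = 71807.58 bits
ratio = original_size / compressed_size = 166752 / 71807.58 = 2.3222

Compression ratio = 2.3222


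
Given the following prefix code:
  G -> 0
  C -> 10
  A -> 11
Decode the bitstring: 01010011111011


Decoding step by step:
Bits 0 -> G
Bits 10 -> C
Bits 10 -> C
Bits 0 -> G
Bits 11 -> A
Bits 11 -> A
Bits 10 -> C
Bits 11 -> A


Decoded message: GCCGAACA


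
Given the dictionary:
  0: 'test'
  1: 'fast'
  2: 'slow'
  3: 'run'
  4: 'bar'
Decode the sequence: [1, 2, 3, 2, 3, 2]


Look up each index in the dictionary:
  1 -> 'fast'
  2 -> 'slow'
  3 -> 'run'
  2 -> 'slow'
  3 -> 'run'
  2 -> 'slow'

Decoded: "fast slow run slow run slow"


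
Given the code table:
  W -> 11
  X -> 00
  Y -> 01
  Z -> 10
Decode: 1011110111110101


Decoding:
10 -> Z
11 -> W
11 -> W
01 -> Y
11 -> W
11 -> W
01 -> Y
01 -> Y


Result: ZWWYWWYY


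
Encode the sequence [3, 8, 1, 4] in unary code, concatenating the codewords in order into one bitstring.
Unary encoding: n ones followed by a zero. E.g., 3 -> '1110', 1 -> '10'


Encode each number as n ones followed by a terminating 0:
  3 -> 1110 (4 bits)
  8 -> 111111110 (9 bits)
  1 -> 10 (2 bits)
  4 -> 11110 (5 bits)
Total length = 4 + 9 + 2 + 5 = 20 bits.

Unary([3, 8, 1, 4]) = 11101111111101011110 (20 bits)


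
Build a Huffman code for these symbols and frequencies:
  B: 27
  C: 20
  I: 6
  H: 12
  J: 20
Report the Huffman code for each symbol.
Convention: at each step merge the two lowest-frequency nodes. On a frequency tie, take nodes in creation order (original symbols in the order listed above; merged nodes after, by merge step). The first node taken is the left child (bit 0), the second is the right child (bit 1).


Huffman tree construction:
Step 1: Merge I(6) + H(12) = 18
Step 2: Merge (I+H)(18) + C(20) = 38
Step 3: Merge J(20) + B(27) = 47
Step 4: Merge ((I+H)+C)(38) + (J+B)(47) = 85
Read each symbol's code off the tree from the root (left child = 0, right child = 1).

Codes:
  B: 11 (length 2)
  C: 01 (length 2)
  I: 000 (length 3)
  H: 001 (length 3)
  J: 10 (length 2)
Average code length: 188/85 = 2.2118 bits/symbol


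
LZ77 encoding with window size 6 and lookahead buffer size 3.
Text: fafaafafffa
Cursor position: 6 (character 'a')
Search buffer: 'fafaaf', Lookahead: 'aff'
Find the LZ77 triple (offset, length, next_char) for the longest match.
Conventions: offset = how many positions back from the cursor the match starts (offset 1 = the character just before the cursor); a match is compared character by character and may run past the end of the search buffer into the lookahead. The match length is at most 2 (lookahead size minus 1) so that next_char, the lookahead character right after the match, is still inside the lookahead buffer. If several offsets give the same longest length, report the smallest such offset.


Try each offset into the search buffer:
  offset=1 (pos 5, char 'f'): match length 0
  offset=2 (pos 4, char 'a'): match length 2
  offset=3 (pos 3, char 'a'): match length 1
  offset=4 (pos 2, char 'f'): match length 0
  offset=5 (pos 1, char 'a'): match length 2
  offset=6 (pos 0, char 'f'): match length 0
Longest match has length 2, found at offsets 2, 5; take the smallest, offset 2.
next_char = character at position 6 + 2 = 8 -> 'f'

Best match: offset=2, length=2 (matching 'af' starting at position 4)
LZ77 triple: (2, 2, 'f')


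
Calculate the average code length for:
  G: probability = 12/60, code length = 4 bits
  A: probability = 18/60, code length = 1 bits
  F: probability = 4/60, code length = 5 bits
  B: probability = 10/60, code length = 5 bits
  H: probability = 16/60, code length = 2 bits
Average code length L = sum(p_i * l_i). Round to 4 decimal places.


Weighted contributions p_i * l_i:
  G: (12/60) * 4 = 48/60
  A: (18/60) * 1 = 18/60
  F: (4/60) * 5 = 20/60
  B: (10/60) * 5 = 50/60
  H: (16/60) * 2 = 32/60
Sum = (48 + 18 + 20 + 50 + 32)/60 = 168/60

L = 168/60 = 2.8000 bits/symbol


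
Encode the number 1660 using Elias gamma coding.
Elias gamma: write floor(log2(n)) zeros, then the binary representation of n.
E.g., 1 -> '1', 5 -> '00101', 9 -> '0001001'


num_bits = floor(log2(1660)) + 1 = 11
leading_zeros = num_bits - 1 = 10
binary(1660) = 11001111100

Elias gamma(1660) = '0000000000' + '11001111100' = 000000000011001111100 (21 bits)


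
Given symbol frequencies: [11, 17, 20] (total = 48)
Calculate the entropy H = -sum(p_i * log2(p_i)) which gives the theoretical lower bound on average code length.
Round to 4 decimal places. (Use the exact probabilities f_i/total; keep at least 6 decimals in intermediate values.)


Per-symbol terms -p_i * log2(p_i) with p_i = f_i/48:
  p = 11/48 = 0.229167: log2(p) = -2.125531, -p*log2(p) = 0.487101
  p = 17/48 = 0.354167: log2(p) = -1.497500, -p*log2(p) = 0.530364
  p = 20/48 = 0.416667: log2(p) = -1.263034, -p*log2(p) = 0.526264
H = 0.487101 + 0.530364 + 0.526264 = 1.543729

H = 1.5437 bits/symbol


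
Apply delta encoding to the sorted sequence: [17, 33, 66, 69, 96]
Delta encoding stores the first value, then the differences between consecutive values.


First value: 17
Deltas:
  33 - 17 = 16
  66 - 33 = 33
  69 - 66 = 3
  96 - 69 = 27


Delta encoded: [17, 16, 33, 3, 27]


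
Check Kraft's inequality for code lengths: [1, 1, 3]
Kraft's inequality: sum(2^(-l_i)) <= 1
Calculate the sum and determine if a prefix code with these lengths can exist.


Sum = 2^(-1) + 2^(-1) + 2^(-3)
    = 0.5 + 0.5 + 0.125
    = 9/8 = 1.125
Since 1.125 > 1, Kraft's inequality is NOT satisfied.
A prefix code with these lengths CANNOT exist.

Kraft sum = 1.125. Not satisfied.


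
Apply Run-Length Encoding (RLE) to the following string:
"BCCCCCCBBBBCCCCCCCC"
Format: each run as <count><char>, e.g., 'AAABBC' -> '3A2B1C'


Scanning runs left to right:
  i=0: run of 'B' x 1 -> '1B'
  i=1: run of 'C' x 6 -> '6C'
  i=7: run of 'B' x 4 -> '4B'
  i=11: run of 'C' x 8 -> '8C'

RLE = 1B6C4B8C


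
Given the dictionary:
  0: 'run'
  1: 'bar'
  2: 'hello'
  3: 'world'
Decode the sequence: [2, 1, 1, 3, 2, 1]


Look up each index in the dictionary:
  2 -> 'hello'
  1 -> 'bar'
  1 -> 'bar'
  3 -> 'world'
  2 -> 'hello'
  1 -> 'bar'

Decoded: "hello bar bar world hello bar"


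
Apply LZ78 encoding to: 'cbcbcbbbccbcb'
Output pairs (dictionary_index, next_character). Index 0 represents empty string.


LZ78 encoding steps:
Dictionary: {0: ''}
Step 1: w='' (idx 0), next='c' -> output (0, 'c'), add 'c' as idx 1
Step 2: w='' (idx 0), next='b' -> output (0, 'b'), add 'b' as idx 2
Step 3: w='c' (idx 1), next='b' -> output (1, 'b'), add 'cb' as idx 3
Step 4: w='cb' (idx 3), next='b' -> output (3, 'b'), add 'cbb' as idx 4
Step 5: w='b' (idx 2), next='c' -> output (2, 'c'), add 'bc' as idx 5
Step 6: w='cb' (idx 3), next='c' -> output (3, 'c'), add 'cbc' as idx 6
Step 7: w='b' (idx 2), end of input -> output (2, '')


Encoded: [(0, 'c'), (0, 'b'), (1, 'b'), (3, 'b'), (2, 'c'), (3, 'c'), (2, '')]


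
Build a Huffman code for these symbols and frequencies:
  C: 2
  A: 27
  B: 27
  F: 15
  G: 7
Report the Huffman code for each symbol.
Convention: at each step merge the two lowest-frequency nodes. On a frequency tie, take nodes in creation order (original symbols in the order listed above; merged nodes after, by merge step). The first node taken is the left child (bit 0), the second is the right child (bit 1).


Huffman tree construction:
Step 1: Merge C(2) + G(7) = 9
Step 2: Merge (C+G)(9) + F(15) = 24
Step 3: Merge ((C+G)+F)(24) + A(27) = 51
Step 4: Merge B(27) + (((C+G)+F)+A)(51) = 78
Read each symbol's code off the tree from the root (left child = 0, right child = 1).

Codes:
  C: 1000 (length 4)
  A: 11 (length 2)
  B: 0 (length 1)
  F: 101 (length 3)
  G: 1001 (length 4)
Average code length: 162/78 = 2.0769 bits/symbol


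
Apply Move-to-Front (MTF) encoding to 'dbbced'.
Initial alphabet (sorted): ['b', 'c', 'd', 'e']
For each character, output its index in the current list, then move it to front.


MTF encoding:
'd': index 2 in ['b', 'c', 'd', 'e'] -> ['d', 'b', 'c', 'e']
'b': index 1 in ['d', 'b', 'c', 'e'] -> ['b', 'd', 'c', 'e']
'b': index 0 in ['b', 'd', 'c', 'e'] -> ['b', 'd', 'c', 'e']
'c': index 2 in ['b', 'd', 'c', 'e'] -> ['c', 'b', 'd', 'e']
'e': index 3 in ['c', 'b', 'd', 'e'] -> ['e', 'c', 'b', 'd']
'd': index 3 in ['e', 'c', 'b', 'd'] -> ['d', 'e', 'c', 'b']


Output: [2, 1, 0, 2, 3, 3]


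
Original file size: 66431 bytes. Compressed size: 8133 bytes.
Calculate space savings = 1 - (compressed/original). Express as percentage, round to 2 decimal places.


ratio = compressed/original = 8133/66431 = 0.122428
savings = 1 - ratio = 1 - 0.122428 = 0.877572
as a percentage: 0.877572 * 100 = 87.76%

Space savings = 1 - 8133/66431 = 87.76%


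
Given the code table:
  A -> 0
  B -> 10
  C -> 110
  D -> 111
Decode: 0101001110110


Decoding:
0 -> A
10 -> B
10 -> B
0 -> A
111 -> D
0 -> A
110 -> C


Result: ABBADAC


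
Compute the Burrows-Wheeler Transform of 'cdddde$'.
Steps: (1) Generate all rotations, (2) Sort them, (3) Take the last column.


Rotations (sorted):
  0: $cdddde -> last char: e
  1: cdddde$ -> last char: $
  2: dddde$c -> last char: c
  3: ddde$cd -> last char: d
  4: dde$cdd -> last char: d
  5: de$cddd -> last char: d
  6: e$cdddd -> last char: d


BWT = e$cdddd


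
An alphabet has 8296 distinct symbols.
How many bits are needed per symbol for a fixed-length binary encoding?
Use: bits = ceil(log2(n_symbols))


log2(8296) = 13.0182
Bracket: 2^13 = 8192 < 8296 <= 2^14 = 16384
So ceil(log2(8296)) = 14

bits = ceil(log2(8296)) = ceil(13.0182) = 14 bits


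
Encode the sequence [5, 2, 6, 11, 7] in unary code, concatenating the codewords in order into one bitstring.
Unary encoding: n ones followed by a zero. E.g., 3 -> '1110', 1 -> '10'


Encode each number as n ones followed by a terminating 0:
  5 -> 111110 (6 bits)
  2 -> 110 (3 bits)
  6 -> 1111110 (7 bits)
  11 -> 111111111110 (12 bits)
  7 -> 11111110 (8 bits)
Total length = 6 + 3 + 7 + 12 + 8 = 36 bits.

Unary([5, 2, 6, 11, 7]) = 111110110111111011111111111011111110 (36 bits)


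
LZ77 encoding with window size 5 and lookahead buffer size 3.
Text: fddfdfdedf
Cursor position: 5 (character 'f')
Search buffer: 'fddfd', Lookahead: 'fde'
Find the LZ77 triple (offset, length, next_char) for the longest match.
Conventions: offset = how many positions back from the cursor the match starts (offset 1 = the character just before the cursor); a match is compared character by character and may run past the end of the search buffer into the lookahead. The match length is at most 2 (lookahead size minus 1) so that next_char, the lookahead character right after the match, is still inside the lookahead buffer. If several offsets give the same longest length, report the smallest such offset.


Try each offset into the search buffer:
  offset=1 (pos 4, char 'd'): match length 0
  offset=2 (pos 3, char 'f'): match length 2
  offset=3 (pos 2, char 'd'): match length 0
  offset=4 (pos 1, char 'd'): match length 0
  offset=5 (pos 0, char 'f'): match length 2
Longest match has length 2, found at offsets 2, 5; take the smallest, offset 2.
next_char = character at position 5 + 2 = 7 -> 'e'

Best match: offset=2, length=2 (matching 'fd' starting at position 3)
LZ77 triple: (2, 2, 'e')


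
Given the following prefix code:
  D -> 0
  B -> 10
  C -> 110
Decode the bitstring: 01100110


Decoding step by step:
Bits 0 -> D
Bits 110 -> C
Bits 0 -> D
Bits 110 -> C


Decoded message: DCDC


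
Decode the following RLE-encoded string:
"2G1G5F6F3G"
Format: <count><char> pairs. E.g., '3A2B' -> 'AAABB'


Expanding each <count><char> pair:
  2G -> 'GG'
  1G -> 'G'
  5F -> 'FFFFF'
  6F -> 'FFFFFF'
  3G -> 'GGG'

Decoded = GGGFFFFFFFFFFFGGG


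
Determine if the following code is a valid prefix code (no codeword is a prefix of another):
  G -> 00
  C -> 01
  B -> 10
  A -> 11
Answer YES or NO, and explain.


Checking each pair (does one codeword prefix another?):
  G='00' vs C='01': no prefix
  G='00' vs B='10': no prefix
  G='00' vs A='11': no prefix
  C='01' vs G='00': no prefix
  C='01' vs B='10': no prefix
  C='01' vs A='11': no prefix
  B='10' vs G='00': no prefix
  B='10' vs C='01': no prefix
  B='10' vs A='11': no prefix
  A='11' vs G='00': no prefix
  A='11' vs C='01': no prefix
  A='11' vs B='10': no prefix
No violation found over all pairs.

YES -- this is a valid prefix code. No codeword is a prefix of any other codeword.


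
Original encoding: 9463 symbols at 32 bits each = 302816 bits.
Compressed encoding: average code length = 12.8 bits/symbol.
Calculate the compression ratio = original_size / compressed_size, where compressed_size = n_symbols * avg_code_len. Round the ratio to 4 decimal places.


original_size = n_symbols * orig_bits = 9463 * 32 = 302816 bits
compressed_size = n_symbols * avg_code_len = 9463 * 12.8 = 121126.4 bits
ratio = original_size / compressed_size = 302816 / 121126.4 = 2.5

Compression ratio = 2.5


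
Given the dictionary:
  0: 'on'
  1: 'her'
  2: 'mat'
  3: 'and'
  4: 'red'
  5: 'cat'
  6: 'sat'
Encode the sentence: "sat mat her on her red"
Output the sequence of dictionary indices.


Look up each word in the dictionary:
  'sat' -> 6
  'mat' -> 2
  'her' -> 1
  'on' -> 0
  'her' -> 1
  'red' -> 4

Encoded: [6, 2, 1, 0, 1, 4]


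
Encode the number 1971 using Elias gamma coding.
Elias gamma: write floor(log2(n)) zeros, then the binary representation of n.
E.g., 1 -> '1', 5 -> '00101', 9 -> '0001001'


num_bits = floor(log2(1971)) + 1 = 11
leading_zeros = num_bits - 1 = 10
binary(1971) = 11110110011

Elias gamma(1971) = '0000000000' + '11110110011' = 000000000011110110011 (21 bits)


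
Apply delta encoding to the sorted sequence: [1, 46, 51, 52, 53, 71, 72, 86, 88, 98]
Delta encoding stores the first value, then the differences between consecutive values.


First value: 1
Deltas:
  46 - 1 = 45
  51 - 46 = 5
  52 - 51 = 1
  53 - 52 = 1
  71 - 53 = 18
  72 - 71 = 1
  86 - 72 = 14
  88 - 86 = 2
  98 - 88 = 10


Delta encoded: [1, 45, 5, 1, 1, 18, 1, 14, 2, 10]


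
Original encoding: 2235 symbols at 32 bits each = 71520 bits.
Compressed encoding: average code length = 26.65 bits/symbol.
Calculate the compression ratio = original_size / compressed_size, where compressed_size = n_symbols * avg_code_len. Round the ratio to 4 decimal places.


original_size = n_symbols * orig_bits = 2235 * 32 = 71520 bits
compressed_size = n_symbols * avg_code_len = 2235 * 26.65 = 59562.75 bits
ratio = original_size / compressed_size = 71520 / 59562.75 = 1.2008

Compression ratio = 1.2008


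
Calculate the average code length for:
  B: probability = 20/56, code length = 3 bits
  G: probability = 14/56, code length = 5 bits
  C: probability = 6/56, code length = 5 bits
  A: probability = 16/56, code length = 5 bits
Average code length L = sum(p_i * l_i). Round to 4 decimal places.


Weighted contributions p_i * l_i:
  B: (20/56) * 3 = 60/56
  G: (14/56) * 5 = 70/56
  C: (6/56) * 5 = 30/56
  A: (16/56) * 5 = 80/56
Sum = (60 + 70 + 30 + 80)/56 = 240/56

L = 240/56 = 4.2857 bits/symbol


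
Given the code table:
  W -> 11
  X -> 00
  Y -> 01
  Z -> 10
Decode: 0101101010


Decoding:
01 -> Y
01 -> Y
10 -> Z
10 -> Z
10 -> Z


Result: YYZZZ


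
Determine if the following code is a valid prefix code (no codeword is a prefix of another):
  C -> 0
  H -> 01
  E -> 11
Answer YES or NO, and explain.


Checking each pair (does one codeword prefix another?):
  C='0' vs H='01': prefix -- VIOLATION

NO -- this is NOT a valid prefix code. C (0) is a prefix of H (01).


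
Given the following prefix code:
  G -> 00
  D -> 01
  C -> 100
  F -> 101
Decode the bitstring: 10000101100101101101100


Decoding step by step:
Bits 100 -> C
Bits 00 -> G
Bits 101 -> F
Bits 100 -> C
Bits 101 -> F
Bits 101 -> F
Bits 101 -> F
Bits 100 -> C


Decoded message: CGFCFFFC


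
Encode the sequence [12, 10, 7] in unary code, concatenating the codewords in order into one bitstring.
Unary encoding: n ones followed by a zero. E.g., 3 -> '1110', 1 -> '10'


Encode each number as n ones followed by a terminating 0:
  12 -> 1111111111110 (13 bits)
  10 -> 11111111110 (11 bits)
  7 -> 11111110 (8 bits)
Total length = 13 + 11 + 8 = 32 bits.

Unary([12, 10, 7]) = 11111111111101111111111011111110 (32 bits)


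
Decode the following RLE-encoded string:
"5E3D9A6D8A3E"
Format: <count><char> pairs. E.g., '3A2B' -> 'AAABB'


Expanding each <count><char> pair:
  5E -> 'EEEEE'
  3D -> 'DDD'
  9A -> 'AAAAAAAAA'
  6D -> 'DDDDDD'
  8A -> 'AAAAAAAA'
  3E -> 'EEE'

Decoded = EEEEEDDDAAAAAAAAADDDDDDAAAAAAAAEEE


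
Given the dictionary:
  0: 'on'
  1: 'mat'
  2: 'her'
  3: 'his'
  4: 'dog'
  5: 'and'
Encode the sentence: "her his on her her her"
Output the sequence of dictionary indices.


Look up each word in the dictionary:
  'her' -> 2
  'his' -> 3
  'on' -> 0
  'her' -> 2
  'her' -> 2
  'her' -> 2

Encoded: [2, 3, 0, 2, 2, 2]


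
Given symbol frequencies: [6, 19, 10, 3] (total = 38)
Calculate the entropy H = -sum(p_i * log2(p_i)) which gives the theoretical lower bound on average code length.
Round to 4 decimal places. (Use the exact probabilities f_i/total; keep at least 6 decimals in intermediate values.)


Per-symbol terms -p_i * log2(p_i) with p_i = f_i/38:
  p = 6/38 = 0.157895: log2(p) = -2.662965, -p*log2(p) = 0.420468
  p = 19/38 = 0.500000: log2(p) = -1.000000, -p*log2(p) = 0.500000
  p = 10/38 = 0.263158: log2(p) = -1.925999, -p*log2(p) = 0.506842
  p = 3/38 = 0.078947: log2(p) = -3.662965, -p*log2(p) = 0.289181
H = 0.420468 + 0.500000 + 0.506842 + 0.289181 = 1.716491

H = 1.7165 bits/symbol


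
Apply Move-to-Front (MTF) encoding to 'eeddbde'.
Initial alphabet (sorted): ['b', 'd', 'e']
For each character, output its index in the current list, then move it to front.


MTF encoding:
'e': index 2 in ['b', 'd', 'e'] -> ['e', 'b', 'd']
'e': index 0 in ['e', 'b', 'd'] -> ['e', 'b', 'd']
'd': index 2 in ['e', 'b', 'd'] -> ['d', 'e', 'b']
'd': index 0 in ['d', 'e', 'b'] -> ['d', 'e', 'b']
'b': index 2 in ['d', 'e', 'b'] -> ['b', 'd', 'e']
'd': index 1 in ['b', 'd', 'e'] -> ['d', 'b', 'e']
'e': index 2 in ['d', 'b', 'e'] -> ['e', 'd', 'b']


Output: [2, 0, 2, 0, 2, 1, 2]


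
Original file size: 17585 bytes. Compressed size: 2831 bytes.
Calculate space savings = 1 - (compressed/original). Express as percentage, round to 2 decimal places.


ratio = compressed/original = 2831/17585 = 0.160989
savings = 1 - ratio = 1 - 0.160989 = 0.839011
as a percentage: 0.839011 * 100 = 83.9%

Space savings = 1 - 2831/17585 = 83.9%


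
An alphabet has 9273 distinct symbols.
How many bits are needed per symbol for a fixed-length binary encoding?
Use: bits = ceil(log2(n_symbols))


log2(9273) = 13.1788
Bracket: 2^13 = 8192 < 9273 <= 2^14 = 16384
So ceil(log2(9273)) = 14

bits = ceil(log2(9273)) = ceil(13.1788) = 14 bits


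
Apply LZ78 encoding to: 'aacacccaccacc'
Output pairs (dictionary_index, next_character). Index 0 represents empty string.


LZ78 encoding steps:
Dictionary: {0: ''}
Step 1: w='' (idx 0), next='a' -> output (0, 'a'), add 'a' as idx 1
Step 2: w='a' (idx 1), next='c' -> output (1, 'c'), add 'ac' as idx 2
Step 3: w='ac' (idx 2), next='c' -> output (2, 'c'), add 'acc' as idx 3
Step 4: w='' (idx 0), next='c' -> output (0, 'c'), add 'c' as idx 4
Step 5: w='acc' (idx 3), next='a' -> output (3, 'a'), add 'acca' as idx 5
Step 6: w='c' (idx 4), next='c' -> output (4, 'c'), add 'cc' as idx 6


Encoded: [(0, 'a'), (1, 'c'), (2, 'c'), (0, 'c'), (3, 'a'), (4, 'c')]


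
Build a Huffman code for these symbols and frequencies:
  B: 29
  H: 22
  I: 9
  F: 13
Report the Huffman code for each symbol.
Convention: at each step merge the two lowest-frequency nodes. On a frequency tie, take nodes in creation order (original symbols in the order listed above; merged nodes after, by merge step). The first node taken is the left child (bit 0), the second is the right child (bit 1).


Huffman tree construction:
Step 1: Merge I(9) + F(13) = 22
Step 2: Merge H(22) + (I+F)(22) = 44
Step 3: Merge B(29) + (H+(I+F))(44) = 73
Read each symbol's code off the tree from the root (left child = 0, right child = 1).

Codes:
  B: 0 (length 1)
  H: 10 (length 2)
  I: 110 (length 3)
  F: 111 (length 3)
Average code length: 139/73 = 1.9041 bits/symbol


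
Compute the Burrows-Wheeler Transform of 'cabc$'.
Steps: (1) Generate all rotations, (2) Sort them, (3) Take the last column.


Rotations (sorted):
  0: $cabc -> last char: c
  1: abc$c -> last char: c
  2: bc$ca -> last char: a
  3: c$cab -> last char: b
  4: cabc$ -> last char: $


BWT = ccab$


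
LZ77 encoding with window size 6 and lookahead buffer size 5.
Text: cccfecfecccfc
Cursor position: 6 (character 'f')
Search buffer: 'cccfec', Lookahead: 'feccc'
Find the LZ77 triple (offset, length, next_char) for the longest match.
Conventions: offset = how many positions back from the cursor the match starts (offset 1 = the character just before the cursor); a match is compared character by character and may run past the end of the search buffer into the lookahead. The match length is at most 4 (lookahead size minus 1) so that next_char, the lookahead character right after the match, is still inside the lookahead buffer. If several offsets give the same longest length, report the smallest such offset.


Try each offset into the search buffer:
  offset=1 (pos 5, char 'c'): match length 0
  offset=2 (pos 4, char 'e'): match length 0
  offset=3 (pos 3, char 'f'): match length 3
  offset=4 (pos 2, char 'c'): match length 0
  offset=5 (pos 1, char 'c'): match length 0
  offset=6 (pos 0, char 'c'): match length 0
Longest match has length 3 at offset 3.
next_char = character at position 6 + 3 = 9 -> 'c'

Best match: offset=3, length=3 (matching 'fec' starting at position 3)
LZ77 triple: (3, 3, 'c')


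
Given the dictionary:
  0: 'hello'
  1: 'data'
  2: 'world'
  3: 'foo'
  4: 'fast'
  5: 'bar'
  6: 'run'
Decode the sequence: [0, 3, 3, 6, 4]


Look up each index in the dictionary:
  0 -> 'hello'
  3 -> 'foo'
  3 -> 'foo'
  6 -> 'run'
  4 -> 'fast'

Decoded: "hello foo foo run fast"


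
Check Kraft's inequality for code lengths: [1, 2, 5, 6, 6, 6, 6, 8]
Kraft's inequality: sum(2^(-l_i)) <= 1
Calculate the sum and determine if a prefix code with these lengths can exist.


Sum = 2^(-1) + 2^(-2) + 2^(-5) + 2^(-6) + 2^(-6) + 2^(-6) + 2^(-6) + 2^(-8)
    = 0.5 + 0.25 + 0.03125 + 0.015625 + 0.015625 + 0.015625 + 0.015625 + 0.00390625
    = 217/256 = 0.84765625
Since 0.84765625 <= 1, Kraft's inequality IS satisfied.
A prefix code with these lengths CAN exist.

Kraft sum = 0.84765625. Satisfied.


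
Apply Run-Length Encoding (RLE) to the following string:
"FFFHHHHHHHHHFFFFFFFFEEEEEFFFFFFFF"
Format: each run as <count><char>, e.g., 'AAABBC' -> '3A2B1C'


Scanning runs left to right:
  i=0: run of 'F' x 3 -> '3F'
  i=3: run of 'H' x 9 -> '9H'
  i=12: run of 'F' x 8 -> '8F'
  i=20: run of 'E' x 5 -> '5E'
  i=25: run of 'F' x 8 -> '8F'

RLE = 3F9H8F5E8F


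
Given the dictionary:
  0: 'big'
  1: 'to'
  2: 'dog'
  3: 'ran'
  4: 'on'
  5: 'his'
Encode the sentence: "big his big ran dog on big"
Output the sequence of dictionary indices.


Look up each word in the dictionary:
  'big' -> 0
  'his' -> 5
  'big' -> 0
  'ran' -> 3
  'dog' -> 2
  'on' -> 4
  'big' -> 0

Encoded: [0, 5, 0, 3, 2, 4, 0]


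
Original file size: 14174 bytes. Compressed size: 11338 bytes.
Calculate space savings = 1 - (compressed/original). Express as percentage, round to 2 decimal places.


ratio = compressed/original = 11338/14174 = 0.799915
savings = 1 - ratio = 1 - 0.799915 = 0.200085
as a percentage: 0.200085 * 100 = 20.01%

Space savings = 1 - 11338/14174 = 20.01%


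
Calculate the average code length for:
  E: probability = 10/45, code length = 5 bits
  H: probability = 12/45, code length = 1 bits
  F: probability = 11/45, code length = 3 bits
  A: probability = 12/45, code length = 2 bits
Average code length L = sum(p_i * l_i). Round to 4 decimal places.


Weighted contributions p_i * l_i:
  E: (10/45) * 5 = 50/45
  H: (12/45) * 1 = 12/45
  F: (11/45) * 3 = 33/45
  A: (12/45) * 2 = 24/45
Sum = (50 + 12 + 33 + 24)/45 = 119/45

L = 119/45 = 2.6444 bits/symbol
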